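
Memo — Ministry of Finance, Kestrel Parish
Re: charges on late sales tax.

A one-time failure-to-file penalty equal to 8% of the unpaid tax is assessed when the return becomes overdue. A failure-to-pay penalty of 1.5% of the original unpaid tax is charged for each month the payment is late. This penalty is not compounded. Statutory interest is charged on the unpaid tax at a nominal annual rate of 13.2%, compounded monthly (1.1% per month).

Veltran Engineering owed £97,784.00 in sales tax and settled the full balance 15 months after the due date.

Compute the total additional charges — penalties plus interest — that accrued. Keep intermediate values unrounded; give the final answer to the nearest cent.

Failure-to-file penalty: 8% × £97,784.00 = £7,822.72
Failure-to-pay penalty = 1.5% × £97,784.00 × 15 mo = £22,001.40
Interest: £97,784.00 × ((1 + 0.011)^15 − 1) = £97,784.00 × 0.1783311… = £17,437.9266…
Penalties + interest = £29,824.1200 + £17,437.9266… = £47,262.05

£47,262.05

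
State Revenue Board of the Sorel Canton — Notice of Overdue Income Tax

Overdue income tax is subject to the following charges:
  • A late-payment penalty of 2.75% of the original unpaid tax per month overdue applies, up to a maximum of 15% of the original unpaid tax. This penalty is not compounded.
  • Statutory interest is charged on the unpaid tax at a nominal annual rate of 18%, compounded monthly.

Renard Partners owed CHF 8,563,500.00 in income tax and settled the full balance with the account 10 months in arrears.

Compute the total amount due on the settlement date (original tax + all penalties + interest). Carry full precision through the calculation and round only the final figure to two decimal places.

CHF 11,222,816.36

Penalty (uncapped): 10 × 2.75% × CHF 8,563,500.00 = CHF 2,354,962.50; cap = 15% × CHF 8,563,500.00 = CHF 1,284,525.00 → penalty = CHF 1,284,525.00
Interest (18%/yr ÷ 12 = 1.5%/month): CHF 8,563,500.00 × ((1 + 0.015)^10 − 1) = CHF 1,374,791.3551…
Total = CHF 8,563,500.00 + CHF 1,284,525.0000 + CHF 1,374,791.3551… = CHF 11,222,816.36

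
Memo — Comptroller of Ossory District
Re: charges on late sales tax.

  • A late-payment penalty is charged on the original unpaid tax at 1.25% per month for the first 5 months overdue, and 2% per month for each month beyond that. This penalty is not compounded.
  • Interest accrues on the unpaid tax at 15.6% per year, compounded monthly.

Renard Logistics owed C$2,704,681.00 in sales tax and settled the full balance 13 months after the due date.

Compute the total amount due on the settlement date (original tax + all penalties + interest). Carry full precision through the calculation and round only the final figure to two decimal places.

C$3,800,972.73

Penalty, months 1–5: 5 × 1.25% × C$2,704,681.00 = C$169,042.56…
Penalty, months 6–13: 8 × 2% × C$2,704,681.00 = C$432,748.96
Interest (15.6%/yr ÷ 12 = 1.3%/month): C$2,704,681.00 × ((1 + 0.013)^13 − 1) = C$494,500.2064…
Total = C$2,704,681.00 + C$601,791.5225 + C$494,500.2064… = C$3,800,972.73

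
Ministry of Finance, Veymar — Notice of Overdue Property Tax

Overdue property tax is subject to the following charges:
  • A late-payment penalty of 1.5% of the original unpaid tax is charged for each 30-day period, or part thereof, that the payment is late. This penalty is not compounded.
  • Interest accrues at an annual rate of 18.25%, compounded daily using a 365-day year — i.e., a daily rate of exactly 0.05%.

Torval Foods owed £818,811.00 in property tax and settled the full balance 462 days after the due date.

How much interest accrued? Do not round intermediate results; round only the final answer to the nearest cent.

£212,716.05

Interest: £818,811.00 × ((1 + 0.0005)^462 − 1) = £818,811.00 × 0.25978651… = £212,716.0512…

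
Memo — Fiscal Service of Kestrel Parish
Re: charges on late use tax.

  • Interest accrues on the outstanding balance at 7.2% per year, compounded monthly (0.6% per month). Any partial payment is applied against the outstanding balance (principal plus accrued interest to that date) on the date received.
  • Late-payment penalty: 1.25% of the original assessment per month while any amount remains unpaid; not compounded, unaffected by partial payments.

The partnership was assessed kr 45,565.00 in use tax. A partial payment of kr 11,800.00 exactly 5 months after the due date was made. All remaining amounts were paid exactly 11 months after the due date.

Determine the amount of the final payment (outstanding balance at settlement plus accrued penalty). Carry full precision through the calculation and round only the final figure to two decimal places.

Balance at month 5: kr 45,565.0000 × (1 + 0.006)^5 = kr 46,948.4521…
After kr 11,800.00 payment: kr 46,948.4521… − kr 11,800.00 = kr 35,148.4521…
Balance at month 11: kr 35,148.4521… × (1 + 0.006)^6 = kr 36,432.9291…
Penalty: 11 × 1.25% × kr 45,565.00 = kr 6,265.19…
Final settlement = outstanding balance + penalty = kr 36,432.9291… + kr 6,265.19… = kr 42,698.12

kr 42,698.12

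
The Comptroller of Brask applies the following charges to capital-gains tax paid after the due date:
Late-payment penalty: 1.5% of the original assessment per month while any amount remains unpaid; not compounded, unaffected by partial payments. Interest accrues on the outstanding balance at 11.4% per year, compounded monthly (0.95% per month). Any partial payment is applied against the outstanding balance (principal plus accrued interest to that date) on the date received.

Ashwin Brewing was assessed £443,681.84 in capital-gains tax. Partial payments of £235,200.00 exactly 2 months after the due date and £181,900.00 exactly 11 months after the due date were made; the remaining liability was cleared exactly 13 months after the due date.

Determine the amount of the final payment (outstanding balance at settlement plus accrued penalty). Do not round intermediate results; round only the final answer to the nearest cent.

£141,876.92

Balance at month 2: £443,681.8400 × (1 + 0.0095)^2 = £452,151.8372…
After £235,200.00 payment: £452,151.8372… − £235,200.00 = £216,951.8372…
Balance at month 11: £216,951.8372… × (1 + 0.0095)^9 = £236,221.9454…
After £181,900.00 payment: £236,221.9454… − £181,900.00 = £54,321.9454…
Balance at month 13: £54,321.9454… × (1 + 0.0095)^2 = £55,358.9649…
Penalty: 13 × 1.5% × £443,681.84 = £86,517.96…
Final settlement = outstanding balance + penalty = £55,358.9649… + £86,517.96… = £141,876.92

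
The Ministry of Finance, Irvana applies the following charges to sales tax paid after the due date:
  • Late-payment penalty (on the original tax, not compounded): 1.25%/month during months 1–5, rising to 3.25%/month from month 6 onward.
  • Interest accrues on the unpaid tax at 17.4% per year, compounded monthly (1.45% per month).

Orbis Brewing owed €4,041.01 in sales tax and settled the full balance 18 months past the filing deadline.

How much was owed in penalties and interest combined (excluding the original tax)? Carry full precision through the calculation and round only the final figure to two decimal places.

€3,155.21

Penalty, months 1–5: 5 × 1.25% × €4,041.01 = €252.56…
Penalty, months 6–18: 13 × 3.25% × €4,041.01 = €1,707.33…
Interest: €4,041.01 × ((1 + 0.0145)^18 − 1) = €4,041.01 × 0.2957969… = €1,195.3181…
Penalties + interest = €1,959.8899… + €1,195.3181… = €3,155.21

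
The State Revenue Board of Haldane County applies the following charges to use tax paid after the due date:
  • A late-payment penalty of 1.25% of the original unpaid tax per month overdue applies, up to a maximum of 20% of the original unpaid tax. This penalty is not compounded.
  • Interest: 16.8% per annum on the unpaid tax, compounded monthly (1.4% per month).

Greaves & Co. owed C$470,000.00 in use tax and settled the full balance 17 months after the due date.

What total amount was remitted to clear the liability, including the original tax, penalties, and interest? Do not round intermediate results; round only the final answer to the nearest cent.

Penalty (uncapped): 17 × 1.25% × C$470,000.00 = C$99,875.00; cap = 20% × C$470,000.00 = C$94,000.00 → penalty = C$94,000.00
Interest: C$470,000.00 × ((1 + 0.014)^17 − 1) = C$470,000.00 × 0.2666168… = C$125,309.8835…
Total = C$470,000.00 + C$94,000.0000 + C$125,309.8835… = C$689,309.88

C$689,309.88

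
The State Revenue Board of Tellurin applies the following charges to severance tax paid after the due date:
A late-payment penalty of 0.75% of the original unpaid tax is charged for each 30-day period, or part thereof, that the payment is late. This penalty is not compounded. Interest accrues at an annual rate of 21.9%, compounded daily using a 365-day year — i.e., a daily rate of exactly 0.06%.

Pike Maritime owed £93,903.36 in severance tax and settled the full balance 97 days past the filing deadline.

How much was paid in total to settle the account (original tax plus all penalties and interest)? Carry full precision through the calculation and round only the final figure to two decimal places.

Penalty periods: ⌈97/30⌉ = 4; penalty = 4 × 0.75% × £93,903.36 = £2,817.10…
Interest: £93,903.36 × ((1 + 0.0006)^97 − 1) = £93,903.36 × 0.05990846… = £5,625.6058…
Total = £93,903.36 + £2,817.1008 + £5,625.6058… = £102,346.07

£102,346.07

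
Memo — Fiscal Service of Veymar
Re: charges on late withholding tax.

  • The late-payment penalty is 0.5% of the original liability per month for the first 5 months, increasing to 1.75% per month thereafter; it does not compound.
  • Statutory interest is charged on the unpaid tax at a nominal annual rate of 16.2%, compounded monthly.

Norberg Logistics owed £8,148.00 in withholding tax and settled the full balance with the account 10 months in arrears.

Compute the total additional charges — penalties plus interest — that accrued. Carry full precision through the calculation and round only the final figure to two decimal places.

Penalty, months 1–5: 5 × 0.5% × £8,148.00 = £203.70
Penalty, months 6–10: 5 × 1.75% × £8,148.00 = £712.95
Interest (16.2%/yr ÷ 12 = 1.35%/month): £8,148.00 × ((1 + 0.0135)^10 − 1) = £1,169.2672…
Penalties + interest = £916.6500 + £1,169.2672… = £2,085.92

£2,085.92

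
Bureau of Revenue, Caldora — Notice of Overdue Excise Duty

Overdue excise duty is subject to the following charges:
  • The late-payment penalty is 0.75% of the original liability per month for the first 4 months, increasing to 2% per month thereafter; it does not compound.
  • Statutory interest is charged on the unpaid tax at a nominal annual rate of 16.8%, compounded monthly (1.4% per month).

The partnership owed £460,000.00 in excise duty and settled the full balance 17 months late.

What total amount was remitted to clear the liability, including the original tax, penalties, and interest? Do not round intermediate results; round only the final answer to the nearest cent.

Penalty, months 1–4: 4 × 0.75% × £460,000.00 = £13,800.00
Penalty, months 5–17: 13 × 2% × £460,000.00 = £119,600.00
Interest: £460,000.00 × ((1 + 0.014)^17 − 1) = £460,000.00 × 0.2666168… = £122,643.7158…
Total = £460,000.00 + £133,400.0000 + £122,643.7158… = £716,043.72

£716,043.72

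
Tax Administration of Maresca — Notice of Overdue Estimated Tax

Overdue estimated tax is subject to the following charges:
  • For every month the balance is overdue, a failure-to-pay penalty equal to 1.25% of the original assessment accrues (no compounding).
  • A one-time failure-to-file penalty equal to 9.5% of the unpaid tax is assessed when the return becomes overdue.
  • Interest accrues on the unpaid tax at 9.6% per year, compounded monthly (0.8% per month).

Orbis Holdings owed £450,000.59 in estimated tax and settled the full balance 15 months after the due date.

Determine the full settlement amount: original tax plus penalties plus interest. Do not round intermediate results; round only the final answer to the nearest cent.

£634,257.22

Failure-to-file penalty: 9.5% × £450,000.59 = £42,750.06…
Failure-to-pay penalty: 15 × 1.25% × £450,000.59 = £84,375.11…
Interest: £450,000.59 × ((1 + 0.008)^15 − 1) = £450,000.59 × 0.1269587… = £57,131.4678…
Total = £450,000.59 + £127,125.1667… + £57,131.4678… = £634,257.22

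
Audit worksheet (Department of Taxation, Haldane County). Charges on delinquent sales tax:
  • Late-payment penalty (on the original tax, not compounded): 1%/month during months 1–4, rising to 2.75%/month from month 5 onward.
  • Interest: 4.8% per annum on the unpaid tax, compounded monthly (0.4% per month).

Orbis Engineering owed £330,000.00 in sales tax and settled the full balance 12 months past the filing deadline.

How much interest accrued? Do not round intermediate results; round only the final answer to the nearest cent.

£16,193.17

Interest: £330,000.00 × ((1 + 0.004)^12 − 1) = £330,000.00 × 0.0490702… = £16,193.1685…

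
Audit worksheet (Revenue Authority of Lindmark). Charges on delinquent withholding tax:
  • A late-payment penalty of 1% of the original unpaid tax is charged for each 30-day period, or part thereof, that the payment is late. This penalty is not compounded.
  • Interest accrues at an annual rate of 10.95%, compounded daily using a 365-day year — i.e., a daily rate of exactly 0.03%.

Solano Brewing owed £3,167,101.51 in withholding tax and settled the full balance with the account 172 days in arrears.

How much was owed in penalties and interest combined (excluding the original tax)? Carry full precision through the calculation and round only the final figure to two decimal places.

Penalty periods: ⌈172/30⌉ = 6; penalty = 6 × 1% × £3,167,101.51 = £190,026.09…
Interest: £3,167,101.51 × ((1 + 0.0003)^172 − 1) = £3,167,101.51 × 0.05294633… = £167,686.3962…
Penalties + interest = £190,026.0906 + £167,686.3962… = £357,712.49

£357,712.49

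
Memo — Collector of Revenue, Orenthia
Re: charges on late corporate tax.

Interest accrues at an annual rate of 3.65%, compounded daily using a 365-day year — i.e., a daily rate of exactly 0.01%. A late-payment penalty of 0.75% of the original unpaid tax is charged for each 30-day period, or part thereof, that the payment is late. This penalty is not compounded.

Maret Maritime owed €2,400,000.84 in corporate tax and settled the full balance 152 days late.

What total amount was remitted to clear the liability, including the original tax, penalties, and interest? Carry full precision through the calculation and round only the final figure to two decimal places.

€2,544,757.70

Penalty periods: ⌈152/30⌉ = 6; penalty = 6 × 0.75% × €2,400,000.84 = €108,000.04…
Interest: €2,400,000.84 × ((1 + 0.0001)^152 − 1) = €2,400,000.84 × 0.01531534… = €36,756.8191…
Total = €2,400,000.84 + €108,000.0378 + €36,756.8191… = €2,544,757.70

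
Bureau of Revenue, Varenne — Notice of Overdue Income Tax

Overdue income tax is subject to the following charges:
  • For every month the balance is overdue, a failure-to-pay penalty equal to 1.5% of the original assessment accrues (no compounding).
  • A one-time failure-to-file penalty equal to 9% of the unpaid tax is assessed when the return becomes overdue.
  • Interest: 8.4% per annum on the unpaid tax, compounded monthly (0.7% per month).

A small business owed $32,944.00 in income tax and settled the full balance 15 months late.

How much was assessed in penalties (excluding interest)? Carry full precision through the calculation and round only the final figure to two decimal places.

$10,377.36

Failure-to-file penalty: 9% × $32,944.00 = $2,964.96
Failure-to-pay penalty: 15 × 1.5% × $32,944.00 = $7,412.40
Total penalty = $2,964.96 + $7,412.40 = $10,377.36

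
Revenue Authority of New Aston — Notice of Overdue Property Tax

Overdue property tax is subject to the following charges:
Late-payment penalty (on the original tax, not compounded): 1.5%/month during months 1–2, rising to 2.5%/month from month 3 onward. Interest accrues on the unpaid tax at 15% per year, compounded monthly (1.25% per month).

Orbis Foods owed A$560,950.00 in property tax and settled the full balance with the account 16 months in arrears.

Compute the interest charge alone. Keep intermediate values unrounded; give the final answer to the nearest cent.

A$123,347.04

Interest: A$560,950.00 × ((1 + 0.0125)^16 − 1) = A$560,950.00 × 0.2198895… = A$123,347.0418…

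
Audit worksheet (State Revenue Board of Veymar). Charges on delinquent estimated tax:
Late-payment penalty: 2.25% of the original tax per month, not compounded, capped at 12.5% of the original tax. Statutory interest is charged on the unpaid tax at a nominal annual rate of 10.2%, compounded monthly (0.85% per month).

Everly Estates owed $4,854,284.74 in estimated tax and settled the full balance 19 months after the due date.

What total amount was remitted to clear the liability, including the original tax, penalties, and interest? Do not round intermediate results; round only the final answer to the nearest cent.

Penalty (uncapped): 19 × 2.25% × $4,854,284.74 = $2,075,206.73…; cap = 12.5% × $4,854,284.74 = $606,785.59… → penalty = $606,785.59…
Interest: $4,854,284.74 × ((1 + 0.0085)^19 − 1) = $4,854,284.74 × 0.1744706… = $846,929.9538…
Total = $4,854,284.74 + $606,785.5925 + $846,929.9538… = $6,308,000.29

$6,308,000.29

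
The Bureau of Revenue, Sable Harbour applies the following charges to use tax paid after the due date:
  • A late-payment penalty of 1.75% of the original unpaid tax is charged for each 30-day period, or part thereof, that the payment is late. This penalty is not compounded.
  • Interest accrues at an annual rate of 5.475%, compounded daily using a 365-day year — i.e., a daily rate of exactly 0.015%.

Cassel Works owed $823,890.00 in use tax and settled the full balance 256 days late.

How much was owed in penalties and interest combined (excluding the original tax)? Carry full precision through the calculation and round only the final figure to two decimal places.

Penalty periods: ⌈256/30⌉ = 9; penalty = 9 × 1.75% × $823,890.00 = $129,762.68…
Interest: $823,890.00 × ((1 + 0.00015)^256 − 1) = $823,890.00 × 0.03914382… = $32,250.1986…
Penalties + interest = $129,762.6750 + $32,250.1986… = $162,012.87

$162,012.87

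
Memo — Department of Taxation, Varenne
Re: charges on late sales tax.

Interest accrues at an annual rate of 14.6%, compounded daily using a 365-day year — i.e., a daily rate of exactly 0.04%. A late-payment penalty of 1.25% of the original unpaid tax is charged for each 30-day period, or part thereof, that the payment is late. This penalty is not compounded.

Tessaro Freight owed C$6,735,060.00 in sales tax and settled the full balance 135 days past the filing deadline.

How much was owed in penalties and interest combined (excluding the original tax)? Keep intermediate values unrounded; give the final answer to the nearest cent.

Penalty periods: ⌈135/30⌉ = 5; penalty = 5 × 1.25% × C$6,735,060.00 = C$420,941.25
Interest: C$6,735,060.00 × ((1 + 0.0004)^135 − 1) = C$6,735,060.00 × 0.05547321… = C$373,615.3709…
Penalties + interest = C$420,941.2500 + C$373,615.3709… = C$794,556.62

C$794,556.62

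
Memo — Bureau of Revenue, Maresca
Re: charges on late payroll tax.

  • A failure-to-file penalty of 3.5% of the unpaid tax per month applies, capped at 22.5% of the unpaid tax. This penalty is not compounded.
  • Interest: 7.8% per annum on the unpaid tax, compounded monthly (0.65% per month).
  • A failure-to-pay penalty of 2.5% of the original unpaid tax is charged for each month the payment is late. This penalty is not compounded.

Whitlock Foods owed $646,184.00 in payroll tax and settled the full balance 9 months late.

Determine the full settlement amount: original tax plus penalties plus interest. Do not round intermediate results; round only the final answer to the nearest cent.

$975,766.46

Failure-to-file: 9 × 3.5% × $646,184.00 = $203,547.96, capped at 22.5% × $646,184.00 = $145,391.40
Failure-to-pay penalty: 9 × 2.5% × $646,184.00 = $145,391.40
Interest: $646,184.00 × ((1 + 0.0065)^9 − 1) = $646,184.00 × 0.0600443… = $38,799.6626…
Total = $646,184.00 + $290,782.8000 + $38,799.6626… = $975,766.46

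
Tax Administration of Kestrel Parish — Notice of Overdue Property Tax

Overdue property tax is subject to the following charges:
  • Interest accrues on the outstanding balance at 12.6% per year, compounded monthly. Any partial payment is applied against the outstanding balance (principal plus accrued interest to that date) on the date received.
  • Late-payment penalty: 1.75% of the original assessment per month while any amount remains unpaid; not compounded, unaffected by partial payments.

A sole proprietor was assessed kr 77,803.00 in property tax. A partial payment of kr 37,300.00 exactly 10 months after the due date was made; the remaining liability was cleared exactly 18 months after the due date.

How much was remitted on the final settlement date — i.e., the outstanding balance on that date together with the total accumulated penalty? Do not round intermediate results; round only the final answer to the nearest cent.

kr 77,853.79

Monthly rate = 12.6% ÷ 12 = 1.05%
Balance at month 10: kr 77,803.0000 × (1 + 0.0105)^10 = kr 86,369.3243…
After kr 37,300.00 payment: kr 86,369.3243… − kr 37,300.00 = kr 49,069.3243…
Balance at month 18: kr 49,069.3243… × (1 + 0.0105)^8 = kr 53,345.8476…
Penalty: 18 × 1.75% × kr 77,803.00 = kr 24,507.95…
Final settlement = outstanding balance + penalty = kr 53,345.8476… + kr 24,507.95… = kr 77,853.79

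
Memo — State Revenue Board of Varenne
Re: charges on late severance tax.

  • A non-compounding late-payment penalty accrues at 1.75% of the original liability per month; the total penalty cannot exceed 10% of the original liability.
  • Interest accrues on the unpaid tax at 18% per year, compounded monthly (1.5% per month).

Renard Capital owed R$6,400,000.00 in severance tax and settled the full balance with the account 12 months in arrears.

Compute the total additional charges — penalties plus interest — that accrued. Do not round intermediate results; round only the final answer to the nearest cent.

Penalty (uncapped): 12 × 1.75% × R$6,400,000.00 = R$1,344,000.00; cap = 10% × R$6,400,000.00 = R$640,000.00 → penalty = R$640,000.00
Interest: R$6,400,000.00 × ((1 + 0.015)^12 − 1) = R$6,400,000.00 × 0.1956182… = R$1,251,956.2974…
Penalties + interest = R$640,000.0000 + R$1,251,956.2974… = R$1,891,956.30

R$1,891,956.30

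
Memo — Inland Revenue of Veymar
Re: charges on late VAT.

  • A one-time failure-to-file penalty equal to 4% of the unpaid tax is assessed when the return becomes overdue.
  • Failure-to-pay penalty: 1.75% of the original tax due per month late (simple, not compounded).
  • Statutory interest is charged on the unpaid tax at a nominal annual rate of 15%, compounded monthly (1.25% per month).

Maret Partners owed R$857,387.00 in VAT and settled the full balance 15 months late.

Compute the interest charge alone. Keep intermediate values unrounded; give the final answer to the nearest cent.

Interest: R$857,387.00 × ((1 + 0.0125)^15 − 1) = R$857,387.00 × 0.2048292… = R$175,617.8787…

R$175,617.88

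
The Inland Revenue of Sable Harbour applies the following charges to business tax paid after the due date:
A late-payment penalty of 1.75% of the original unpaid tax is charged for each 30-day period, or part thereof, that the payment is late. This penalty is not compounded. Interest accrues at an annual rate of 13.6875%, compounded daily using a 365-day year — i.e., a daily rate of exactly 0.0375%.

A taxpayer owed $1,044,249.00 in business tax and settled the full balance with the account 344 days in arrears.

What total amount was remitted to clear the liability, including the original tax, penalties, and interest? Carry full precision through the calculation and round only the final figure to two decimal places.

$1,407,295.34

Penalty periods: ⌈344/30⌉ = 12; penalty = 12 × 1.75% × $1,044,249.00 = $219,292.29
Interest: $1,044,249.00 × ((1 + 0.000375)^344 − 1) = $1,044,249.00 × 0.13766261… = $143,754.0465…
Total = $1,044,249.00 + $219,292.2900 + $143,754.0465… = $1,407,295.34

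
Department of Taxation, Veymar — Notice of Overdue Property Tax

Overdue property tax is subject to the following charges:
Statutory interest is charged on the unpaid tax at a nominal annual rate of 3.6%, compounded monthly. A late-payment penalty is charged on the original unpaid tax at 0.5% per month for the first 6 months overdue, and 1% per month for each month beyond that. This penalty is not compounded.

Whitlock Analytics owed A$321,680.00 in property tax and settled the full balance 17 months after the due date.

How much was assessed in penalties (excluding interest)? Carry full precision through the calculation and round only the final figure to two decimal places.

A$45,035.20

Penalty, months 1–6: 6 × 0.5% × A$321,680.00 = A$9,650.40
Penalty, months 7–17: 11 × 1% × A$321,680.00 = A$35,384.80
Total penalty = A$9,650.40 + A$35,384.80 = A$45,035.20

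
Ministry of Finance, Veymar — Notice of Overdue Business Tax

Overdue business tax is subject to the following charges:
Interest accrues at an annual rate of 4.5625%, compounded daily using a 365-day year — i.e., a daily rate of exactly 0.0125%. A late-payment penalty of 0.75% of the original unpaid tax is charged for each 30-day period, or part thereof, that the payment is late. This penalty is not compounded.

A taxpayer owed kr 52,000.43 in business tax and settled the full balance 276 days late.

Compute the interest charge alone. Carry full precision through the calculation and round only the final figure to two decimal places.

kr 1,825.20

Interest: kr 52,000.43 × ((1 + 0.000125)^276 − 1) = kr 52,000.43 × 0.03509980… = kr 1,825.2045…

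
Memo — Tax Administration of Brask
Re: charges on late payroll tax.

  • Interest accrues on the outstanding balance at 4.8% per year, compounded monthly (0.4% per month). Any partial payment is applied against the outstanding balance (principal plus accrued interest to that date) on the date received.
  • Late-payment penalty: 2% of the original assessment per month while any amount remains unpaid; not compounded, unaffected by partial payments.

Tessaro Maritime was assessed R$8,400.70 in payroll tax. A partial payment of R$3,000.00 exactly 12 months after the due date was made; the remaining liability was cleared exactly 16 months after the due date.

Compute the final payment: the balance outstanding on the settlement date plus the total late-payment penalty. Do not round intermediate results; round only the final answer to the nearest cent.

Balance at month 12: R$8,400.7000 × (1 + 0.004)^12 = R$8,812.9241…
After R$3,000.00 payment: R$8,812.9241… − R$3,000.00 = R$5,812.9241…
Balance at month 16: R$5,812.9241… × (1 + 0.004)^4 = R$5,906.4904…
Penalty: 16 × 2% × R$8,400.70 = R$2,688.22…
Final settlement = outstanding balance + penalty = R$5,906.4904… + R$2,688.22… = R$8,594.71

R$8,594.71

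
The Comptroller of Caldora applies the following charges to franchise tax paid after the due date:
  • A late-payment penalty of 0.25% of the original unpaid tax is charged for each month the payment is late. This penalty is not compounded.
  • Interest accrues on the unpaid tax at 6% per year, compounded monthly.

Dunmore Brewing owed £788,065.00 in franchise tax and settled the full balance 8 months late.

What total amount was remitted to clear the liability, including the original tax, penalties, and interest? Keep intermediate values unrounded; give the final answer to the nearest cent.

Late-payment penalty: 8 × 0.25% × £788,065.00 = £15,761.30
Interest (6%/yr ÷ 12 = 0.5%/month): £788,065.00 × ((1 + 0.005)^8 − 1) = £32,079.7966…
Total = £788,065.00 + £15,761.3000 + £32,079.7966… = £835,906.10

£835,906.10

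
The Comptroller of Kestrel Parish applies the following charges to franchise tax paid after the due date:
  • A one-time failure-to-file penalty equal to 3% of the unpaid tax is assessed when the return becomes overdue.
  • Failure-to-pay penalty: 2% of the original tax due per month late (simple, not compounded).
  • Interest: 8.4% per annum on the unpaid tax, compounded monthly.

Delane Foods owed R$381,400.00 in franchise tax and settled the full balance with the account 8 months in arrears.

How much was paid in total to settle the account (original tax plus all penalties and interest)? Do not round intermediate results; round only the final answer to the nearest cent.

Failure-to-file penalty: 3% × R$381,400.00 = R$11,442.00
Failure-to-pay penalty: 8 × 2% × R$381,400.00 = R$61,024.00
Interest (8.4%/yr ÷ 12 = 0.7%/month): R$381,400.00 × ((1 + 0.007)^8 − 1) = R$21,889.0712…
Total = R$381,400.00 + R$72,466.0000 + R$21,889.0712… = R$475,755.07

R$475,755.07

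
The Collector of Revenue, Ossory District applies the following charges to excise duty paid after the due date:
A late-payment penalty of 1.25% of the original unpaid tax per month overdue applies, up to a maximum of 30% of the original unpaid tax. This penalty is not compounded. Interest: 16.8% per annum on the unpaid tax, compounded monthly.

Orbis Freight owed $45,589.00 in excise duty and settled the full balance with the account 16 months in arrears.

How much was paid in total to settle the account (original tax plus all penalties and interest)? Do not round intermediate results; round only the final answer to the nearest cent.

Penalty: 16 × 1.25% × $45,589.00 = $9,117.80 (below the 30% cap of $13,676.70)
Interest (16.8%/yr ÷ 12 = 1.4%/month): $45,589.00 × ((1 + 0.014)^16 − 1) = $11,357.5405…
Total = $45,589.00 + $9,117.8000 + $11,357.5405… = $66,064.34

$66,064.34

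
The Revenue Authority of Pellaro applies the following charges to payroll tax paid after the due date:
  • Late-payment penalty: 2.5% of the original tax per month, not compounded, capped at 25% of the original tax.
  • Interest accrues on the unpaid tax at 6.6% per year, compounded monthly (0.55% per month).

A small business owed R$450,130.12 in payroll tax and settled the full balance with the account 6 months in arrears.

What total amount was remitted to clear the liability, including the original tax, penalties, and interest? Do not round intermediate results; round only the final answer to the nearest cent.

R$532,709.68

Penalty: 6 × 2.5% × R$450,130.12 = R$67,519.52… (below the 25% cap of R$112,532.53)
Interest: R$450,130.12 × ((1 + 0.0055)^6 − 1) = R$450,130.12 × 0.0334571… = R$15,060.0445…
Total = R$450,130.12 + R$67,519.5180 + R$15,060.0445… = R$532,709.68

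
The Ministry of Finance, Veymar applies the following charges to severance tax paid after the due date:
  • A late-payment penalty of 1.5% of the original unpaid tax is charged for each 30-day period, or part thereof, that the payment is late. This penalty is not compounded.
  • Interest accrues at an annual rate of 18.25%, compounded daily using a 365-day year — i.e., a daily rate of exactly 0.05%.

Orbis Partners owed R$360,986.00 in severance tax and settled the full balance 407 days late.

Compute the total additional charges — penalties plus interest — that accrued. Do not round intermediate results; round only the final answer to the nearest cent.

R$157,253.74

Penalty periods: ⌈407/30⌉ = 14; penalty = 14 × 1.5% × R$360,986.00 = R$75,807.06
Interest: R$360,986.00 × ((1 + 0.0005)^407 − 1) = R$360,986.00 × 0.22562282… = R$81,446.6805…
Penalties + interest = R$75,807.0600 + R$81,446.6805… = R$157,253.74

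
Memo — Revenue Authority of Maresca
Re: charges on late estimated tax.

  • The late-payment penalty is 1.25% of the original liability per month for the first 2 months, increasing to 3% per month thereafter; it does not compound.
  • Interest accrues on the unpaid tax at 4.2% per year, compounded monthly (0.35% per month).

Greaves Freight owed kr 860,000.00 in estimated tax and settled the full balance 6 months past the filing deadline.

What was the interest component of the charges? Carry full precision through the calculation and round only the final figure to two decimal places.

kr 18,218.76

Interest: kr 860,000.00 × ((1 + 0.0035)^6 − 1) = kr 860,000.00 × 0.0211846… = kr 18,218.7644…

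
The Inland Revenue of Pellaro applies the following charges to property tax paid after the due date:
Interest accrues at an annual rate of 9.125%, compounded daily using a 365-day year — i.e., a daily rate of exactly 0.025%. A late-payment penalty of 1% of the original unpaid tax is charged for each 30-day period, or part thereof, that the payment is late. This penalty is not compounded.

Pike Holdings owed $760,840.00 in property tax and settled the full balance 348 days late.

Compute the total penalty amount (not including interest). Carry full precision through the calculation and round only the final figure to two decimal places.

Penalty periods: ⌈348/30⌉ = 12; penalty = 12 × 1% × $760,840.00 = $91,300.80

$91,300.80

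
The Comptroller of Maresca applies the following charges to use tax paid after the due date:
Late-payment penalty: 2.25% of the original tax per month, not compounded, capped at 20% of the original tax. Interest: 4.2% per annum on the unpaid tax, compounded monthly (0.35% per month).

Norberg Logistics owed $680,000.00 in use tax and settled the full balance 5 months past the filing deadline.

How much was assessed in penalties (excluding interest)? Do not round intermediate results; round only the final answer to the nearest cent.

$76,500.00

Penalty: 5 × 2.25% × $680,000.00 = $76,500.00 (below the 20% cap of $136,000.00)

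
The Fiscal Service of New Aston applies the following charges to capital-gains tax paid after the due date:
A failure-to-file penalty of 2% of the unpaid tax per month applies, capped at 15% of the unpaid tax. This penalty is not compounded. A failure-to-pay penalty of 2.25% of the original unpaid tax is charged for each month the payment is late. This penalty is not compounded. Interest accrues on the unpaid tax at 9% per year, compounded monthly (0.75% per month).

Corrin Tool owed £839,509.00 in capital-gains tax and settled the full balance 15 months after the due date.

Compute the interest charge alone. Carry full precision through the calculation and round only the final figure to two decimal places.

Interest: £839,509.00 × ((1 + 0.0075)^15 − 1) = £839,509.00 × 0.1186026… = £99,567.9453…

£99,567.95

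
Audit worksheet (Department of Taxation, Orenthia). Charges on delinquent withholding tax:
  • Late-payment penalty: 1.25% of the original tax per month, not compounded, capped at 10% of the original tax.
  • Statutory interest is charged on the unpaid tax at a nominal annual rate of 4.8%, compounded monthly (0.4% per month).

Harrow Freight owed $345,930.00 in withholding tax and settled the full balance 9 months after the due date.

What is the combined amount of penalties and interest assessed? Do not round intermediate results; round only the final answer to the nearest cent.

Penalty (uncapped): 9 × 1.25% × $345,930.00 = $38,917.13…; cap = 10% × $345,930.00 = $34,593.00 → penalty = $34,593.00
Interest: $345,930.00 × ((1 + 0.004)^9 − 1) = $345,930.00 × 0.0365814… = $12,654.6066…
Penalties + interest = $34,593.0000 + $12,654.6066… = $47,247.61

$47,247.61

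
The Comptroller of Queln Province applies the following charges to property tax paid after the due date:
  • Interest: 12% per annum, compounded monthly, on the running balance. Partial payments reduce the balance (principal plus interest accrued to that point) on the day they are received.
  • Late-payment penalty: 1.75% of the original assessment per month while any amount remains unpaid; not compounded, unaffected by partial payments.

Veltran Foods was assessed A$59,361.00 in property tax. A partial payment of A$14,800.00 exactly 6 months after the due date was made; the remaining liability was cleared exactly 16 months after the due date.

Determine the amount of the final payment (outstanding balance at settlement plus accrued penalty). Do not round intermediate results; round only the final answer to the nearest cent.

Monthly rate = 12% ÷ 12 = 1%
Balance at month 6: A$59,361.0000 × (1 + 0.01)^6 = A$63,012.8977…
After A$14,800.00 payment: A$63,012.8977… − A$14,800.00 = A$48,212.8977…
Balance at month 16: A$48,212.8977… × (1 + 0.01)^10 = A$53,257.0335…
Penalty: 16 × 1.75% × A$59,361.00 = A$16,621.08
Final settlement = outstanding balance + penalty = A$53,257.0335… + A$16,621.08 = A$69,878.11

A$69,878.11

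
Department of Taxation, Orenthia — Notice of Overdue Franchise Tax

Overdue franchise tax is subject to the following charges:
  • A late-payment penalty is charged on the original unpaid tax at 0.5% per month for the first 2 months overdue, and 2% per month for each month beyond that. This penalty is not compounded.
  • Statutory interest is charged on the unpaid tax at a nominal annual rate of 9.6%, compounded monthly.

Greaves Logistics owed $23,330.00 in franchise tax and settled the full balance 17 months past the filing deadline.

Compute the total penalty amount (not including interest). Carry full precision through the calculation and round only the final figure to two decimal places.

Penalty, months 1–2: 2 × 0.5% × $23,330.00 = $233.30
Penalty, months 3–17: 15 × 2% × $23,330.00 = $6,999.00
Total penalty = $233.30 + $6,999.00 = $7,232.30

$7,232.30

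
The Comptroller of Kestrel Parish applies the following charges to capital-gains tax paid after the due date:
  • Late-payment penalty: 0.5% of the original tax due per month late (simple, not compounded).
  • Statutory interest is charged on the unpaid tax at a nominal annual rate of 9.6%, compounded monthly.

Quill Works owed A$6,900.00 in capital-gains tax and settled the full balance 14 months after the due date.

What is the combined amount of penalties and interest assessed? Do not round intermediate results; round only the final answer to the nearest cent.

Late-payment penalty = 0.5% × A$6,900.00 × 14 mo = A$483.00
Interest (9.6%/yr ÷ 12 = 0.8%/month): A$6,900.00 × ((1 + 0.008)^14 − 1) = A$814.3003…
Penalties + interest = A$483.0000 + A$814.3003… = A$1,297.30

A$1,297.30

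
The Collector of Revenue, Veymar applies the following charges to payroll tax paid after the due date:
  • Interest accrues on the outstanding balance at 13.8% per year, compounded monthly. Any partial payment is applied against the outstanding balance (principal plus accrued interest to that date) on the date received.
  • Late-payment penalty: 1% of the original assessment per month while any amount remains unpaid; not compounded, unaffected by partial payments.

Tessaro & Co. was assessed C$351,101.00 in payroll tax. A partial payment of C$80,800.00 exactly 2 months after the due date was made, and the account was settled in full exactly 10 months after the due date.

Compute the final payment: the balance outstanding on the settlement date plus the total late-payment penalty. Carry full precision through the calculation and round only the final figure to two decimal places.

C$340,202.81

Monthly rate = 13.8% ÷ 12 = 1.15%
Balance at month 2: C$351,101.0000 × (1 + 0.0115)^2 = C$359,222.7561…
After C$80,800.00 payment: C$359,222.7561… − C$80,800.00 = C$278,422.7561…
Balance at month 10: C$278,422.7561… × (1 + 0.0115)^8 = C$305,092.7062…
Penalty: 10 × 1% × C$351,101.00 = C$35,110.10
Final settlement = outstanding balance + penalty = C$305,092.7062… + C$35,110.10 = C$340,202.81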